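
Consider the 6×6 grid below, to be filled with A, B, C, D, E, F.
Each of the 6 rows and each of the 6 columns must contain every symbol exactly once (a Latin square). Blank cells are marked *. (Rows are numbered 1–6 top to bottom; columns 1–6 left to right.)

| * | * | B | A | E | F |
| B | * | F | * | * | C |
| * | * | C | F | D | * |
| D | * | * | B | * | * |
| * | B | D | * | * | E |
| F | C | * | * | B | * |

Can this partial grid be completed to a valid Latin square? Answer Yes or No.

No row or column among the givens repeats a symbol, and propagating forced cells runs into no contradiction.
One valid completion exists (for instance, C D B A E F / B E F D A C / E A C F D B / D F E B C A / A B D C F E / F C A E B D).

Yes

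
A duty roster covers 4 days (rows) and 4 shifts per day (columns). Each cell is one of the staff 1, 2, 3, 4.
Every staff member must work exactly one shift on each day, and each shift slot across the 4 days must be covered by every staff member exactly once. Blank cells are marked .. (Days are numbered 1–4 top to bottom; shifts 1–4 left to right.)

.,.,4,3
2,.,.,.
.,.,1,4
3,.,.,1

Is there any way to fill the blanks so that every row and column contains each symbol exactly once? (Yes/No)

No

Day 2, shift 4: day 2 together with shift 4 already contain {1, 2, 3, 4} — every symbol — so nothing can go there. The grid has no valid completion.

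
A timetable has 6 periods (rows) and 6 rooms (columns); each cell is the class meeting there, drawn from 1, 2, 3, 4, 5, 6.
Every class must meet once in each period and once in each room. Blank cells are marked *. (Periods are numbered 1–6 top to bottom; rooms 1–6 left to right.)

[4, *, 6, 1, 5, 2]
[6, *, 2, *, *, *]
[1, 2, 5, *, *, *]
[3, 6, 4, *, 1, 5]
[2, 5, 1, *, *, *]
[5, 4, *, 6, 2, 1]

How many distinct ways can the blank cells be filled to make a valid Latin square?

4

Period 1, room 2: eliminating its period and room leaves {3}.
Period 2, room 2: eliminating its period and room leaves {1, 3}.
Period 2, room 4: eliminating its period and room leaves {3, 4, 5}.
Period 2, room 5: eliminating its period and room leaves {3, 4}.
Period 2, room 6: eliminating its period and room leaves {3, 4}.
Period 3, room 4: eliminating its period and room leaves {3, 4}.
Period 3, room 5: eliminating its period and room leaves {3, 4, 6}.
Period 3, room 6: eliminating its period and room leaves {3, 4, 6}.
Period 4, room 4: eliminating its period and room leaves {2}.
Period 5, room 4: eliminating its period and room leaves {3, 4}.
Period 5, room 5: eliminating its period and room leaves {3, 4, 6}.
Period 5, room 6: eliminating its period and room leaves {3, 4, 6}.
Period 6, room 3: eliminating its period and room leaves {3}.
Enumerating the assignments across these blanks that avoid any period or room repeat gives 4 completions.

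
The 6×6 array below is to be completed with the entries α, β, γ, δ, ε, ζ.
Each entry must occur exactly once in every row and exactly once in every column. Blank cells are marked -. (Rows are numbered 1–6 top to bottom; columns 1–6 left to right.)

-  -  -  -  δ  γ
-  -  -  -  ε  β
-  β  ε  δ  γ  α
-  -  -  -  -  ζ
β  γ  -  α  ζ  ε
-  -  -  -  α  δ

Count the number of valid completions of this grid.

Row 1, column 1: eliminating its row and column leaves {α, ε, ζ}.
Row 1, column 2: eliminating its row and column leaves {α, ε, ζ}.
Row 1, column 3: eliminating its row and column leaves {α, β, ζ}.
Row 1, column 4: eliminating its row and column leaves {β, ε, ζ}.
Row 2, column 1: eliminating its row and column leaves {α, γ, δ, ζ}.
Row 2, column 2: eliminating its row and column leaves {α, δ, ζ}.
Row 2, column 3: eliminating its row and column leaves {α, γ, δ, ζ}.
Row 2, column 4: eliminating its row and column leaves {γ, ζ}.
Row 3, column 1: eliminating its row and column leaves {ζ}.
Row 4, column 1: eliminating its row and column leaves {α, γ, δ, ε}.
Row 4, column 2: eliminating its row and column leaves {α, δ, ε}.
Row 4, column 3: eliminating its row and column leaves {α, β, γ, δ}.
Row 4, column 4: eliminating its row and column leaves {β, γ, ε}.
Row 4, column 5: eliminating its row and column leaves {β}.
Row 5, column 3: eliminating its row and column leaves {δ}.
Row 6, column 1: eliminating its row and column leaves {γ, ε, ζ}.
Row 6, column 2: eliminating its row and column leaves {ε, ζ}.
Row 6, column 3: eliminating its row and column leaves {β, γ, ζ}.
Row 6, column 4: eliminating its row and column leaves {β, γ, ε, ζ}.
Enumerating the assignments across these blanks that avoid any row or column repeat gives 10 completions.

10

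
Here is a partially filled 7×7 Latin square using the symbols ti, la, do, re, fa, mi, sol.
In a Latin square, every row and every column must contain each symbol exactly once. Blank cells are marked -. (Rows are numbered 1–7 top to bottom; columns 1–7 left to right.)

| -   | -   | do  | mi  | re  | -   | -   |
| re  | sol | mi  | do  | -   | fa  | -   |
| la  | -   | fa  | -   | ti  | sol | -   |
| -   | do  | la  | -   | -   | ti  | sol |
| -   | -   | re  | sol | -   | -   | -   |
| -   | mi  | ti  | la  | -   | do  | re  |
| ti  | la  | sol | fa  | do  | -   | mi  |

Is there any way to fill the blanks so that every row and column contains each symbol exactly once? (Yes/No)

No

Row 1, column 6: row 1 has {do, re, mi} and column 6 has {ti, do, fa, sol}, so it must be la.
Row 2, column 5: row 2 has {do, re, fa, mi, sol} and column 5 has {ti, do, re}, so it must be la.
Row 2, column 7: row 2 has {la, do, re, fa, mi, sol} and column 7 has {re, mi, sol}, so it must be ti.
Row 1, column 7: row 1 has {la, do, re, mi} and column 7 has {ti, re, mi, sol}, so it must be fa.
Row 1, column 1: row 1 has {la, do, re, fa, mi} and column 1 has {ti, la, re}, so it must be sol.
Row 1, column 2: row 1 has {la, do, re, fa, mi, sol} and column 2 has {la, do, mi, sol}, so it must be ti.
Row 3, column 2: row 3 has {ti, la, fa, sol} and column 2 has {ti, la, do, mi, sol}, so it must be re.
Now row 3, column 4: row 3 together with column 4 already contain {ti, la, do, re, fa, mi, sol} — every symbol — so nothing can go there. The grid has no valid completion.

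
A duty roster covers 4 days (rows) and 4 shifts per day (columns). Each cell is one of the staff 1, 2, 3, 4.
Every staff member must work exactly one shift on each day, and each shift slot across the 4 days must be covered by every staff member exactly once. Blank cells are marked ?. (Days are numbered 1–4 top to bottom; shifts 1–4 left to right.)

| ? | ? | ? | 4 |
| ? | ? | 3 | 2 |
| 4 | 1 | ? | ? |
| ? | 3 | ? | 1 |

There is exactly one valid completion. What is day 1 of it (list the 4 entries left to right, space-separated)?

Day 1, shift 2: day 1 has {4} and shift 2 has {1, 3}, leaving only 2.
Day 1, shift 3: day 1 has {2, 4} and shift 3 has {3}, leaving only 1.
Day 1, shift 1: day 1 has {1, 2, 4} and shift 1 has {4}, leaving only 3.
So day 1 reads: 3 2 1 4.

3 2 1 4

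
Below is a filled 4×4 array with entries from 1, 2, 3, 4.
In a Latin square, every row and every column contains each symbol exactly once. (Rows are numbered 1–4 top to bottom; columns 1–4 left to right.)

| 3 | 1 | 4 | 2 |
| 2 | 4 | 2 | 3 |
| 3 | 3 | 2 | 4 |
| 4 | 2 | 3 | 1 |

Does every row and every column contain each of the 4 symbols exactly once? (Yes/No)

No

Row 3 contains 3 twice (at columns 1 and 2); row 2 is also not a permutation.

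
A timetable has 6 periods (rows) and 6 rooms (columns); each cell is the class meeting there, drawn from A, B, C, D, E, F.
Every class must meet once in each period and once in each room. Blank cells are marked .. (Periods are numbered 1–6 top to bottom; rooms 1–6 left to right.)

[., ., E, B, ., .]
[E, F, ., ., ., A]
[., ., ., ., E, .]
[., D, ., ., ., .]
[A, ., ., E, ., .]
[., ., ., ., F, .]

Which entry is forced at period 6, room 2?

E

Period 6, room 2 is narrowed to {A, B, C, E}.
If it were A, then period 5, room 2 would be left with no valid symbol.
If it were B, then period 3, room 2 would be left with no valid symbol.
If it were C, then period 5, room 2 would be left with no valid symbol.
So period 6, room 2 must be E.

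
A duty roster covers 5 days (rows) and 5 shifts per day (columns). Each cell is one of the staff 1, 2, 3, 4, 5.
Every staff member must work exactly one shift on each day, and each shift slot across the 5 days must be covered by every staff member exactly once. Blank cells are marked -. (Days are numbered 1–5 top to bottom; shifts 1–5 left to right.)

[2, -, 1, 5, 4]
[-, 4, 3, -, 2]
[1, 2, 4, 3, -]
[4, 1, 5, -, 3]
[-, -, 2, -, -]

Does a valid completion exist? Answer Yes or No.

No day or shift among the givens repeats a symbol, and propagating forced cells runs into no contradiction.
One valid completion exists (for instance, 2 3 1 5 4 / 5 4 3 1 2 / 1 2 4 3 5 / 4 1 5 2 3 / 3 5 2 4 1).

Yes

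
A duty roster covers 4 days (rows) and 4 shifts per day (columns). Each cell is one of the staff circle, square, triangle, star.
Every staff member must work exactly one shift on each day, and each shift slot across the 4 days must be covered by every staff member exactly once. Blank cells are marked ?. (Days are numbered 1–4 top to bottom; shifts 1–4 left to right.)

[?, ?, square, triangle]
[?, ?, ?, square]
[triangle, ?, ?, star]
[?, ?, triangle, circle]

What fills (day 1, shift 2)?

circle

Day 3, shift 3: day 3 has {triangle, star} and shift 3 has {square, triangle}, leaving only circle.
Day 2, shift 3: day 2 has {square} and shift 3 has {circle, square, triangle}, leaving only star.
Day 2, shift 1: day 2 has {square, star} and shift 1 has {triangle}, leaving only circle.
Day 1, shift 1: day 1 has {square, triangle} and shift 1 has {circle, triangle}, leaving only star.
Day 1 already has {square, triangle, star} and shift 2 already has {}, so day 1, shift 2 must be circle.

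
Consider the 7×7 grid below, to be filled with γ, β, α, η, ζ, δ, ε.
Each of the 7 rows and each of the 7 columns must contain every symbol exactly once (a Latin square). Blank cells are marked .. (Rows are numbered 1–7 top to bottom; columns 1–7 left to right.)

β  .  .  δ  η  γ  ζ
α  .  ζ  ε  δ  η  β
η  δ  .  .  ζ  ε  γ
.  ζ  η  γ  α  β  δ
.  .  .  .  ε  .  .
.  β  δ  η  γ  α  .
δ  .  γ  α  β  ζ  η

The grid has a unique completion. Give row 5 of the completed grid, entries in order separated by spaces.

γ η β ζ ε δ α

Row 5, column 6: row 5 has {ε} and column 6 has {γ, β, α, η, ζ, ε}, leaving only δ.
Row 5, column 7: row 5 has {δ, ε} and column 7 has {γ, β, η, ζ, δ}, leaving only α.
Row 5, column 3: row 5 has {α, δ, ε} and column 3 has {γ, η, ζ, δ}, leaving only β.
Row 5, column 4: row 5 has {β, α, δ, ε} and column 4 has {γ, α, η, δ, ε}, leaving only ζ.
Row 5, column 1: row 5 has {β, α, ζ, δ, ε} and column 1 has {β, α, η, δ}, leaving only γ.
Row 5, column 2: row 5 has {γ, β, α, ζ, δ, ε} and column 2 has {β, ζ, δ}, leaving only η.
So row 5 reads: γ η β ζ ε δ α.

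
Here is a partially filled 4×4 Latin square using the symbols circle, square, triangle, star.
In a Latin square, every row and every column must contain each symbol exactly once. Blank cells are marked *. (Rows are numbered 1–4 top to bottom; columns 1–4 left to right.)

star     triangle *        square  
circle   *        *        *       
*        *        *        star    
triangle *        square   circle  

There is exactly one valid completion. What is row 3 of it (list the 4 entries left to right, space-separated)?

square circle triangle star

Row 3, column 1: row 3 has {star} and column 1 has {circle, triangle, star}, leaving only square.
Row 3, column 2: row 3 has {square, star} and column 2 has {triangle}, leaving only circle.
Row 3, column 3: row 3 has {circle, square, star} and column 3 has {square}, leaving only triangle.
So row 3 reads: square circle triangle star.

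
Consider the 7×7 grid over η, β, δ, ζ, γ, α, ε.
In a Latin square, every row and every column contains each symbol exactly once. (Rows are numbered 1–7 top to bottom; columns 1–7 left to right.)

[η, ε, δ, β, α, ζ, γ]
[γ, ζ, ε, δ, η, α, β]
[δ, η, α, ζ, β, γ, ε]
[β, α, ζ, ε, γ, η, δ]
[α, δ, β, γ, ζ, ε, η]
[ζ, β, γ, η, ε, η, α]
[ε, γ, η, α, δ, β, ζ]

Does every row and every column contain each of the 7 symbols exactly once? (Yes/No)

No

Row 6 contains η twice (at columns 4 and 6), so it is not a permutation.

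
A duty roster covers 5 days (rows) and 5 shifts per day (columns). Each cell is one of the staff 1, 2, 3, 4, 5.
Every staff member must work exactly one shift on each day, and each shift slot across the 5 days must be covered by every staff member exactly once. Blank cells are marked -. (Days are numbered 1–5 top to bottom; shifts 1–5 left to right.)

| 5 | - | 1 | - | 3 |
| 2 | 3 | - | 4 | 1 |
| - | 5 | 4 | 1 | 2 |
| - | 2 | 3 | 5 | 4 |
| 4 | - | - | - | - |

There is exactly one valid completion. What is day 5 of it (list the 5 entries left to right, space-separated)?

4 1 2 3 5

Day 5, shift 2: day 5 has {4} and shift 2 has {2, 3, 5}, leaving only 1.
Day 5, shift 5: day 5 has {1, 4} and shift 5 has {1, 2, 3, 4}, leaving only 5.
Day 5, shift 3: day 5 has {1, 4, 5} and shift 3 has {1, 3, 4}, leaving only 2.
Day 5, shift 4: day 5 has {1, 2, 4, 5} and shift 4 has {1, 4, 5}, leaving only 3.
So day 5 reads: 4 1 2 3 5.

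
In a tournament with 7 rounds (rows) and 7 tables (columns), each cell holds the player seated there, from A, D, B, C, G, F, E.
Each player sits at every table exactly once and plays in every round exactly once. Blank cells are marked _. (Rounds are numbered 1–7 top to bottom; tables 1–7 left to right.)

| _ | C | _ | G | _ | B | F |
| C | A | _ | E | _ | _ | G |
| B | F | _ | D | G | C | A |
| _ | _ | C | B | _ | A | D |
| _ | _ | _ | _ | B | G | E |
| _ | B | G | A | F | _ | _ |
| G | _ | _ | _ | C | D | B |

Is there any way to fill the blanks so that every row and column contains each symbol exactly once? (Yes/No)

No round or table among the givens repeats a symbol, and propagating forced cells runs into no contradiction.
One valid completion exists (for instance, E C D G A B F / C A B E D F G / B F E D G C A / F G C B E A D / A D F C B G E / D B G A F E C / G E A F C D B).

Yes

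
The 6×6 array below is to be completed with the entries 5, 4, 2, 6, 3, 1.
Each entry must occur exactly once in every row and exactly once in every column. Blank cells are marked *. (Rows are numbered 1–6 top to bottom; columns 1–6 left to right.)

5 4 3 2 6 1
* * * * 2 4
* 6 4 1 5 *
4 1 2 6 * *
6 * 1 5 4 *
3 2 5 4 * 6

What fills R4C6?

Row 2, column 1: row 2 has {4, 2} and column 1 has {5, 4, 6, 3}, leaving only 1.
Row 2, column 3: row 2 has {4, 2, 1} and column 3 has {5, 4, 2, 3, 1}, leaving only 6.
Row 2, column 4: row 2 has {4, 2, 6, 1} and column 4 has {5, 4, 2, 6, 1}, leaving only 3.
Row 2, column 2: row 2 has {4, 2, 6, 3, 1} and column 2 has {4, 2, 6, 1}, leaving only 5.
Row 3, column 1: row 3 has {5, 4, 6, 1} and column 1 has {5, 4, 6, 3, 1}, leaving only 2.
Row 3, column 6: row 3 has {5, 4, 2, 6, 1} and column 6 has {4, 6, 1}, leaving only 3.
Row 4 already has {4, 2, 6, 1} and column 6 already has {4, 6, 3, 1}, so row 4, column 6 must be 5.

5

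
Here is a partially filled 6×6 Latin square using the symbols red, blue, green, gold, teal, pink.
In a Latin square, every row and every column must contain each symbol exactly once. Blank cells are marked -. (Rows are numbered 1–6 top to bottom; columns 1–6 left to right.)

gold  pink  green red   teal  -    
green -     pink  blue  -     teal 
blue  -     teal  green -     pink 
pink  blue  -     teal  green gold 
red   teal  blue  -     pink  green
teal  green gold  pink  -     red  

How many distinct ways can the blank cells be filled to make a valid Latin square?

Row 1, column 6: eliminating its row and column leaves {blue}.
Row 2, column 2: eliminating its row and column leaves {red, gold}.
Row 2, column 5: eliminating its row and column leaves {red, gold}.
Row 3, column 2: eliminating its row and column leaves {red, gold}.
Row 3, column 5: eliminating its row and column leaves {red, gold}.
Row 4, column 3: eliminating its row and column leaves {red}.
Row 5, column 4: eliminating its row and column leaves {gold}.
Row 6, column 5: eliminating its row and column leaves {blue}.
Enumerating the assignments across these blanks that avoid any row or column repeat gives 2 completions.

2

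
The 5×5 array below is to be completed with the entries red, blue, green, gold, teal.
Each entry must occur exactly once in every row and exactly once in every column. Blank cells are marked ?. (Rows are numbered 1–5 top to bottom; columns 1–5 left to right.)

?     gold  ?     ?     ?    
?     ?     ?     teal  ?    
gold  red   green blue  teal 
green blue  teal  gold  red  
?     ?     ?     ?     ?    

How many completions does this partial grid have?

3

Row 1, column 1: eliminating its row and column leaves {red, blue, teal}.
Row 1, column 3: eliminating its row and column leaves {red, blue}.
Row 1, column 4: eliminating its row and column leaves {red, green}.
Row 1, column 5: eliminating its row and column leaves {blue, green}.
Row 2, column 1: eliminating its row and column leaves {red, blue}.
Row 2, column 2: eliminating its row and column leaves {green}.
Row 2, column 3: eliminating its row and column leaves {red, blue, gold}.
Row 2, column 5: eliminating its row and column leaves {blue, green, gold}.
Row 5, column 1: eliminating its row and column leaves {red, blue, teal}.
Row 5, column 2: eliminating its row and column leaves {green, teal}.
Row 5, column 3: eliminating its row and column leaves {red, blue, gold}.
Row 5, column 4: eliminating its row and column leaves {red, green}.
Row 5, column 5: eliminating its row and column leaves {blue, green, gold}.
Enumerating the assignments across these blanks that avoid any row or column repeat gives 3 completions.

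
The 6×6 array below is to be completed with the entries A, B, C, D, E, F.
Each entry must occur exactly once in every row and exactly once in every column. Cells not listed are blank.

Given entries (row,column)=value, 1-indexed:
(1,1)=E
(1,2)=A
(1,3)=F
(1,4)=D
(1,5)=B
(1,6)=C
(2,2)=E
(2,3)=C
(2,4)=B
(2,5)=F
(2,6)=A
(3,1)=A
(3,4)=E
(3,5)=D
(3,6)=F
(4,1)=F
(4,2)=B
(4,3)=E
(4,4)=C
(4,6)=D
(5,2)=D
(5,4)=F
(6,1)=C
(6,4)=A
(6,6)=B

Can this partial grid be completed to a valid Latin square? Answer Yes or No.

No row or column among the givens repeats a symbol, and propagating forced cells runs into no contradiction.
One valid completion exists (for instance, E A F D B C / D E C B F A / A C B E D F / F B E C A D / B D A F C E / C F D A E B).

Yes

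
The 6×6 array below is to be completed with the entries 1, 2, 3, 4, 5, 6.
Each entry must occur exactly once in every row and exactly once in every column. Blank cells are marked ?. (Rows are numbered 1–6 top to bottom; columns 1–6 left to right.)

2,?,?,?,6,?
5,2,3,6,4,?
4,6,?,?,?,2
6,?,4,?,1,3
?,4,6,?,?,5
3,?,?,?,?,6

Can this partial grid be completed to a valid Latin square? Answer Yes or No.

No row or column among the givens repeats a symbol, and propagating forced cells runs into no contradiction.
One valid completion exists (for instance, 2 3 5 1 6 4 / 5 2 3 6 4 1 / 4 6 1 5 3 2 / 6 5 4 2 1 3 / 1 4 6 3 2 5 / 3 1 2 4 5 6).

Yes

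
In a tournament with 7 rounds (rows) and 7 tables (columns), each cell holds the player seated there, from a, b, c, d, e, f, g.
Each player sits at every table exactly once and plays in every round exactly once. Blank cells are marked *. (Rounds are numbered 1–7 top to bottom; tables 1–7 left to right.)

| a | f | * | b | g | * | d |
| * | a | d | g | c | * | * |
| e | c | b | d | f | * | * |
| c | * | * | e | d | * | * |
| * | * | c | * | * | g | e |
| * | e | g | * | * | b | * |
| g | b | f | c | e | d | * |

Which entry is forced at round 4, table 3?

a

Round 4 already has {c, d, e} and table 3 already has {b, c, d, f, g}, so round 4, table 3 must be a.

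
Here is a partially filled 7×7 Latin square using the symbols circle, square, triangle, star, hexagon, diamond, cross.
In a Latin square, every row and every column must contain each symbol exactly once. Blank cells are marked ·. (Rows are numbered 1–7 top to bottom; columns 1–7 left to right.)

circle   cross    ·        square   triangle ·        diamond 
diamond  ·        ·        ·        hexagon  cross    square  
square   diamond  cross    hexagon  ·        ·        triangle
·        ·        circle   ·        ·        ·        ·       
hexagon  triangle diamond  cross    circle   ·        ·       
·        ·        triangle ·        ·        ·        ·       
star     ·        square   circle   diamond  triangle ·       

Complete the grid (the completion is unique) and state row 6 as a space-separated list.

Row 6, column 1: row 6 has {triangle} and column 1 has {circle, square, star, hexagon, diamond}, leaving only cross.
Row 2, column 3: row 2 has {square, hexagon, diamond, cross} and column 3 has {circle, square, triangle, diamond, cross}, leaving only star.
Row 1, column 3: row 1 has {circle, square, triangle, diamond, cross} and column 3 has {circle, square, triangle, star, diamond, cross}, leaving only hexagon.
Row 1, column 6: row 1 has {circle, square, triangle, hexagon, diamond, cross} and column 6 has {triangle, cross}, leaving only star.
Row 2, column 2: row 2 has {square, star, hexagon, diamond, cross} and column 2 has {triangle, diamond, cross}, leaving only circle.
Row 2, column 4: row 2 has {circle, square, star, hexagon, diamond, cross} and column 4 has {circle, square, hexagon, cross}, leaving only triangle.
Row 3, column 5: row 3 has {square, triangle, hexagon, diamond, cross} and column 5 has {circle, triangle, hexagon, diamond}, leaving only star.
Row 6, column 5: row 6 has {triangle, cross} and column 5 has {circle, triangle, star, hexagon, diamond}, leaving only square.
Row 3, column 6: row 3 has {square, triangle, star, hexagon, diamond, cross} and column 6 has {triangle, star, cross}, leaving only circle.
Row 4, column 1: row 4 has {circle} and column 1 has {circle, square, star, hexagon, diamond, cross}, leaving only triangle.
Row 4, column 5: row 4 has {circle, triangle} and column 5 has {circle, square, triangle, star, hexagon, diamond}, leaving only cross.
Row 5, column 6: row 5 has {circle, triangle, hexagon, diamond, cross} and column 6 has {circle, triangle, star, cross}, leaving only square.
Row 5, column 7: row 5 has {circle, square, triangle, hexagon, diamond, cross} and column 7 has {square, triangle, diamond}, leaving only star.
Row 4, column 7: row 4 has {circle, triangle, cross} and column 7 has {square, triangle, star, diamond}, leaving only hexagon.
Row 6, column 7: row 6 has {square, triangle, cross} and column 7 has {square, triangle, star, hexagon, diamond}, leaving only circle.
Row 4, column 6: row 4 has {circle, triangle, hexagon, cross} and column 6 has {circle, square, triangle, star, cross}, leaving only diamond.
Row 6, column 6: row 6 has {circle, square, triangle, cross} and column 6 has {circle, square, triangle, star, diamond, cross}, leaving only hexagon.
Row 6, column 2: row 6 has {circle, square, triangle, hexagon, cross} and column 2 has {circle, triangle, diamond, cross}, leaving only star.
Row 6, column 4: row 6 has {circle, square, triangle, star, hexagon, cross} and column 4 has {circle, square, triangle, hexagon, cross}, leaving only diamond.
So row 6 reads: cross star triangle diamond square hexagon circle.

cross star triangle diamond square hexagon circle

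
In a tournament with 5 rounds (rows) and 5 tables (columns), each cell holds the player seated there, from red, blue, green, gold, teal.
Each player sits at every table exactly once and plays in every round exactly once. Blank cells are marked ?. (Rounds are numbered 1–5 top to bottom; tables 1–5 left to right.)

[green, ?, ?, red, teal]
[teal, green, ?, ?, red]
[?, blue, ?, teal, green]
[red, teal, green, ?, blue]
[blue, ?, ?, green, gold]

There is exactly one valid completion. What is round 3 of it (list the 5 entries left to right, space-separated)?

Round 3, table 1: round 3 has {blue, green, teal} and table 1 has {red, blue, green, teal}, leaving only gold.
Round 3, table 3: round 3 has {blue, green, gold, teal} and table 3 has {green}, leaving only red.
So round 3 reads: gold blue red teal green.

gold blue red teal green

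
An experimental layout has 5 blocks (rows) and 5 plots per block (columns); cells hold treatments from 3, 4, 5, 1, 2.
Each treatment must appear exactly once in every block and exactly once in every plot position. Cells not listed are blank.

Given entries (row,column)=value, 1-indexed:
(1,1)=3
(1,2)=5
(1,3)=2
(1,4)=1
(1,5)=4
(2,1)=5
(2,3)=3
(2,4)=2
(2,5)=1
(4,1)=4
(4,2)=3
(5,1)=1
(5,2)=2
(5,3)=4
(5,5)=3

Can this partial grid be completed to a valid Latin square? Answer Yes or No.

No

Block 2, plot 2: block 2 has {3, 5, 1, 2} and plot 2 has {3, 5, 2}, so it must be 4.
Block 3, plot 1: block 3 has {} and plot 1 has {3, 4, 5, 1}, so it must be 2.
Block 3, plot 2: block 3 has {2} and plot 2 has {3, 4, 5, 2}, so it must be 1.
Block 3, plot 3: block 3 has {1, 2} and plot 3 has {3, 4, 2}, so it must be 5.
Now block 3, plot 5: block 3 together with plot 5 already contain {3, 4, 5, 1, 2} — every symbol — so nothing can go there. The grid has no valid completion.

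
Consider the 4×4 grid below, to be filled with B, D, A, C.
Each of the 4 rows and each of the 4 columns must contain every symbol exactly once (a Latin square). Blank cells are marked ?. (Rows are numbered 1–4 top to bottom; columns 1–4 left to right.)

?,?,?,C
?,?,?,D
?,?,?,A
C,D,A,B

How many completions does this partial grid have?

Row 1, column 1: eliminating its row and column leaves {B, D, A}.
Row 1, column 2: eliminating its row and column leaves {B, A}.
Row 1, column 3: eliminating its row and column leaves {B, D}.
Row 2, column 1: eliminating its row and column leaves {B, A}.
Row 2, column 2: eliminating its row and column leaves {B, A, C}.
Row 2, column 3: eliminating its row and column leaves {B, C}.
Row 3, column 1: eliminating its row and column leaves {B, D}.
Row 3, column 2: eliminating its row and column leaves {B, C}.
Row 3, column 3: eliminating its row and column leaves {B, D, C}.
Enumerating the assignments across these blanks that avoid any row or column repeat gives 4 completions.

4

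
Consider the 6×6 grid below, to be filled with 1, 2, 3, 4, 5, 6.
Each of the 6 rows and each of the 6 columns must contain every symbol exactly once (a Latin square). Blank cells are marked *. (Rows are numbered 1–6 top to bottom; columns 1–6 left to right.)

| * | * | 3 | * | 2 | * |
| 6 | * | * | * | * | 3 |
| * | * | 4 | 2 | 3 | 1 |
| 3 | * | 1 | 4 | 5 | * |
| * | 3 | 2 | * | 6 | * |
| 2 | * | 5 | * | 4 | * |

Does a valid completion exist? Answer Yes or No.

No

Row 2, column 3: row 2 together with column 3 already contain {1, 2, 3, 4, 5, 6} — every symbol — so nothing can go there. The grid has no valid completion.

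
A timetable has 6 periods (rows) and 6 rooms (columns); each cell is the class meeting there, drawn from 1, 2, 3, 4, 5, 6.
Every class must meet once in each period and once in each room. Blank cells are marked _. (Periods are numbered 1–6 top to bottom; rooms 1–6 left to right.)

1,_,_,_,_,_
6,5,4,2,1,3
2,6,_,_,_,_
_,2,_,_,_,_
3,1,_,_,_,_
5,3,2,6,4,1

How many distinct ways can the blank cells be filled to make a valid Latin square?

14

Period 1, room 2: eliminating its period and room leaves {4}.
Period 1, room 3: eliminating its period and room leaves {3, 5, 6}.
Period 1, room 4: eliminating its period and room leaves {3, 4, 5}.
Period 1, room 5: eliminating its period and room leaves {2, 3, 5, 6}.
Period 1, room 6: eliminating its period and room leaves {2, 4, 5, 6}.
Period 3, room 3: eliminating its period and room leaves {1, 3, 5}.
Period 3, room 4: eliminating its period and room leaves {1, 3, 4, 5}.
Period 3, room 5: eliminating its period and room leaves {3, 5}.
Period 3, room 6: eliminating its period and room leaves {4, 5}.
Period 4, room 1: eliminating its period and room leaves {4}.
Period 4, room 3: eliminating its period and room leaves {1, 3, 5, 6}.
Period 4, room 4: eliminating its period and room leaves {1, 3, 4, 5}.
Period 4, room 5: eliminating its period and room leaves {3, 5, 6}.
Period 4, room 6: eliminating its period and room leaves {4, 5, 6}.
Period 5, room 3: eliminating its period and room leaves {5, 6}.
Period 5, room 4: eliminating its period and room leaves {4, 5}.
Period 5, room 5: eliminating its period and room leaves {2, 5, 6}.
Period 5, room 6: eliminating its period and room leaves {2, 4, 5, 6}.
Enumerating the assignments across these blanks that avoid any period or room repeat gives 14 completions.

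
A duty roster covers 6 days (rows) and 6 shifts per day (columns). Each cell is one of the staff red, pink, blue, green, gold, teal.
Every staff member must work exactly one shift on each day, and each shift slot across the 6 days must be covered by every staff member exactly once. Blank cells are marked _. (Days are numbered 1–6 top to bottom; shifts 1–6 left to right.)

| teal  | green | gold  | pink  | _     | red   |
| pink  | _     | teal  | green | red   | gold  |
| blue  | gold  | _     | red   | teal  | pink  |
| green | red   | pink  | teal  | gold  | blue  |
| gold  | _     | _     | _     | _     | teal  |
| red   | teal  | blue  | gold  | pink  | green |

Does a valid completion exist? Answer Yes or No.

No day or shift among the givens repeats a symbol, and propagating forced cells runs into no contradiction.
One valid completion exists (for instance, teal green gold pink blue red / pink blue teal green red gold / blue gold green red teal pink / green red pink teal gold blue / gold pink red blue green teal / red teal blue gold pink green).

Yes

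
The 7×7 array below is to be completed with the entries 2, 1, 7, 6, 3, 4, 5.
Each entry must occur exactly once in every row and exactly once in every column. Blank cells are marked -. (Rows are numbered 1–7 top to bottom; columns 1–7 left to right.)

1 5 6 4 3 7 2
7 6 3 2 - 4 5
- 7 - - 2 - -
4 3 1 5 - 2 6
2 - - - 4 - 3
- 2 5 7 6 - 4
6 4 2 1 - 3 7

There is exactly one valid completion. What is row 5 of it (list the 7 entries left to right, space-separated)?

2 1 7 6 4 5 3

Row 5, column 2: row 5 has {2, 3, 4} and column 2 has {2, 7, 6, 3, 4, 5}, leaving only 1.
Row 5, column 3: row 5 has {2, 1, 3, 4} and column 3 has {2, 1, 6, 3, 5}, leaving only 7.
Row 5, column 4: row 5 has {2, 1, 7, 3, 4} and column 4 has {2, 1, 7, 4, 5}, leaving only 6.
Row 5, column 6: row 5 has {2, 1, 7, 6, 3, 4} and column 6 has {2, 7, 3, 4}, leaving only 5.
So row 5 reads: 2 1 7 6 4 5 3.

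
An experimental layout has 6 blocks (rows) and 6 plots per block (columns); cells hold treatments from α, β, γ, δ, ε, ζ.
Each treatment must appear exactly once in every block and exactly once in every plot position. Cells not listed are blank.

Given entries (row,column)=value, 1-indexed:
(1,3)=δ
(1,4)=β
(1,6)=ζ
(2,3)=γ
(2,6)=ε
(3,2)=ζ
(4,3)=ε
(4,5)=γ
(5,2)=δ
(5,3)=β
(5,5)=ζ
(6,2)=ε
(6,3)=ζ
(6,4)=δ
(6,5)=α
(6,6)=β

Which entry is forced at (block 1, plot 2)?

γ

Block 1, plot 5: block 1 has {β, δ, ζ} and plot 5 has {α, γ, ζ}, leaving only ε.
Block 3, plot 3: block 3 has {ζ} and plot 3 has {β, γ, δ, ε, ζ}, leaving only α.
Block 6, plot 1: block 6 has {α, β, δ, ε, ζ} and plot 1 has {}, leaving only γ.
Block 1, plot 1: block 1 has {β, δ, ε, ζ} and plot 1 has {γ}, leaving only α.
Block 1 already has {α, β, δ, ε, ζ} and plot 2 already has {δ, ε, ζ}, so block 1, plot 2 must be γ.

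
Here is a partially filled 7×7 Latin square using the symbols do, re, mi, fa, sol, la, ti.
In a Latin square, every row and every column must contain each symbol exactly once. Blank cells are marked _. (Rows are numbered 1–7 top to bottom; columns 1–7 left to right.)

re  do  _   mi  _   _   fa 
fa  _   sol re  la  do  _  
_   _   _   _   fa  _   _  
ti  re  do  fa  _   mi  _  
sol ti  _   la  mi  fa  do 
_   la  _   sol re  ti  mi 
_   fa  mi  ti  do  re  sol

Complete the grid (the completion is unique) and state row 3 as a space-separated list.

Row 3, column 4: row 3 has {fa} and column 4 has {re, mi, fa, sol, la, ti}, leaving only do.
Row 2, column 2: row 2 has {do, re, fa, sol, la} and column 2 has {do, re, fa, la, ti}, leaving only mi.
Row 3, column 2: row 3 has {do, fa} and column 2 has {do, re, mi, fa, la, ti}, leaving only sol.
Row 3, column 6: row 3 has {do, fa, sol} and column 6 has {do, re, mi, fa, ti}, leaving only la.
Row 3, column 1: row 3 has {do, fa, sol, la} and column 1 has {re, fa, sol, ti}, leaving only mi.
Row 1, column 6: row 1 has {do, re, mi, fa} and column 6 has {do, re, mi, fa, la, ti}, leaving only sol.
Row 1, column 5: row 1 has {do, re, mi, fa, sol} and column 5 has {do, re, mi, fa, la}, leaving only ti.
Row 1, column 3: row 1 has {do, re, mi, fa, sol, ti} and column 3 has {do, mi, sol}, leaving only la.
Row 2, column 7: row 2 has {do, re, mi, fa, sol, la} and column 7 has {do, mi, fa, sol}, leaving only ti.
Row 3, column 7: row 3 has {do, mi, fa, sol, la} and column 7 has {do, mi, fa, sol, ti}, leaving only re.
Row 3, column 3: row 3 has {do, re, mi, fa, sol, la} and column 3 has {do, mi, sol, la}, leaving only ti.
So row 3 reads: mi sol ti do fa la re.

mi sol ti do fa la re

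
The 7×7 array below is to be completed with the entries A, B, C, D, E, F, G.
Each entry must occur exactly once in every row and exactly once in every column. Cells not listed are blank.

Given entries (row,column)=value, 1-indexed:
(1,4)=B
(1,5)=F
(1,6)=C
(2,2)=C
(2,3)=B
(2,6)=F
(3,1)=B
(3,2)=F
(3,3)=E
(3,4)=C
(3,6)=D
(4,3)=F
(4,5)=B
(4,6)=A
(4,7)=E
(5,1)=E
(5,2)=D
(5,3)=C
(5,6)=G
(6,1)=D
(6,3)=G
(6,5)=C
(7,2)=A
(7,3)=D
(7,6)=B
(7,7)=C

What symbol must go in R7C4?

G

Row 1, column 3: row 1 has {B, C, F} and column 3 has {B, C, D, E, F, G}, leaving only A.
Row 1, column 1: row 1 has {A, B, C, F} and column 1 has {B, D, E}, leaving only G.
Row 1, column 2: row 1 has {A, B, C, F, G} and column 2 has {A, C, D, F}, leaving only E.
Row 1, column 7: row 1 has {A, B, C, E, F, G} and column 7 has {C, E}, leaving only D.
Row 2, column 1: row 2 has {B, C, F} and column 1 has {B, D, E, G}, leaving only A.
Row 2, column 7: row 2 has {A, B, C, F} and column 7 has {C, D, E}, leaving only G.
Row 3, column 7: row 3 has {B, C, D, E, F} and column 7 has {C, D, E, G}, leaving only A.
Row 3, column 5: row 3 has {A, B, C, D, E, F} and column 5 has {B, C, F}, leaving only G.
Row 4, column 1: row 4 has {A, B, E, F} and column 1 has {A, B, D, E, G}, leaving only C.
Row 4, column 2: row 4 has {A, B, C, E, F} and column 2 has {A, C, D, E, F}, leaving only G.
Row 4, column 4: row 4 has {A, B, C, E, F, G} and column 4 has {B, C}, leaving only D.
Row 2, column 4: row 2 has {A, B, C, F, G} and column 4 has {B, C, D}, leaving only E.
Row 2, column 5: row 2 has {A, B, C, E, F, G} and column 5 has {B, C, F, G}, leaving only D.
Row 5, column 5: row 5 has {C, D, E, G} and column 5 has {B, C, D, F, G}, leaving only A.
Row 5, column 4: row 5 has {A, C, D, E, G} and column 4 has {B, C, D, E}, leaving only F.
Row 7 already has {A, B, C, D} and column 4 already has {B, C, D, E, F}, so row 7, column 4 must be G.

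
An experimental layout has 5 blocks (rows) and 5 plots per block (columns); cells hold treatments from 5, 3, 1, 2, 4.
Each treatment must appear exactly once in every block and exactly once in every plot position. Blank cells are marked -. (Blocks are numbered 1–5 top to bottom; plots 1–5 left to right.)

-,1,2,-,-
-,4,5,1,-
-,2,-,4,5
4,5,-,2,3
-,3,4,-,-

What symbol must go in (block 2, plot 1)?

Block 1, plot 5: block 1 has {1, 2} and plot 5 has {5, 3}, leaving only 4.
Block 2, plot 5: block 2 has {5, 1, 4} and plot 5 has {5, 3, 4}, leaving only 2.
Block 2 already has {5, 1, 2, 4} and plot 1 already has {4}, so block 2, plot 1 must be 3.

3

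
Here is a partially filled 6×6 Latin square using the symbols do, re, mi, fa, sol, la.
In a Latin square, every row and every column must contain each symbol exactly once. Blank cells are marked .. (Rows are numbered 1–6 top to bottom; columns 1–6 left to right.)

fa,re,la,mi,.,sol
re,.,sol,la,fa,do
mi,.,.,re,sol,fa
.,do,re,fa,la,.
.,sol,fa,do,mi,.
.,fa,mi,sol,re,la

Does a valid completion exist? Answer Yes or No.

No row or column among the givens repeats a symbol, and propagating forced cells runs into no contradiction.
One valid completion exists (for instance, fa re la mi do sol / re mi sol la fa do / mi la do re sol fa / sol do re fa la mi / la sol fa do mi re / do fa mi sol re la).

Yes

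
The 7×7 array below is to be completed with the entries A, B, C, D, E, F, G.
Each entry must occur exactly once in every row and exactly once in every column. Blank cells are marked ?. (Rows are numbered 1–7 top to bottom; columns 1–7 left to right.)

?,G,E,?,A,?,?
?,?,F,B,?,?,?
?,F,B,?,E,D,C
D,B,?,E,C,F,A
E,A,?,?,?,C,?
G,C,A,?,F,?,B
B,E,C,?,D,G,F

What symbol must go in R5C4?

Row 1, column 6: row 1 has {A, E, G} and column 6 has {C, D, F, G}, leaving only B.
Row 1, column 7: row 1 has {A, B, E, G} and column 7 has {A, B, C, F}, leaving only D.
Row 2, column 2: row 2 has {B, F} and column 2 has {A, B, C, E, F, G}, leaving only D.
Row 2, column 5: row 2 has {B, D, F} and column 5 has {A, C, D, E, F}, leaving only G.
Row 2, column 7: row 2 has {B, D, F, G} and column 7 has {A, B, C, D, F}, leaving only E.
Row 2, column 6: row 2 has {B, D, E, F, G} and column 6 has {B, C, D, F, G}, leaving only A.
Row 2, column 1: row 2 has {A, B, D, E, F, G} and column 1 has {B, D, E, G}, leaving only C.
Row 1, column 1: row 1 has {A, B, D, E, G} and column 1 has {B, C, D, E, G}, leaving only F.
Row 1, column 4: row 1 has {A, B, D, E, F, G} and column 4 has {B, E}, leaving only C.
Row 3, column 1: row 3 has {B, C, D, E, F} and column 1 has {B, C, D, E, F, G}, leaving only A.
Row 3, column 4: row 3 has {A, B, C, D, E, F} and column 4 has {B, C, E}, leaving only G.
Row 4, column 3: row 4 has {A, B, C, D, E, F} and column 3 has {A, B, C, E, F}, leaving only G.
Row 5, column 3: row 5 has {A, C, E} and column 3 has {A, B, C, E, F, G}, leaving only D.
Row 5 already has {A, C, D, E} and column 4 already has {B, C, E, G}, so row 5, column 4 must be F.

F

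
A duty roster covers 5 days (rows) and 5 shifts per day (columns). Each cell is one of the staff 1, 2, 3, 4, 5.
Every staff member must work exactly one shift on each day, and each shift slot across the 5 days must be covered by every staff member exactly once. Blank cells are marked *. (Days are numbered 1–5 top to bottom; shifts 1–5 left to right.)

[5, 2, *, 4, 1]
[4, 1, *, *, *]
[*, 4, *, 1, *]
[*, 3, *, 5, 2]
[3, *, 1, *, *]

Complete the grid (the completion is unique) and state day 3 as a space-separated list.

2 4 5 1 3

Day 3, shift 1: day 3 has {1, 4} and shift 1 has {3, 4, 5}, leaving only 2.
Day 1, shift 3: day 1 has {1, 2, 4, 5} and shift 3 has {1}, leaving only 3.
Day 3, shift 3: day 3 has {1, 2, 4} and shift 3 has {1, 3}, leaving only 5.
Day 3, shift 5: day 3 has {1, 2, 4, 5} and shift 5 has {1, 2}, leaving only 3.
So day 3 reads: 2 4 5 1 3.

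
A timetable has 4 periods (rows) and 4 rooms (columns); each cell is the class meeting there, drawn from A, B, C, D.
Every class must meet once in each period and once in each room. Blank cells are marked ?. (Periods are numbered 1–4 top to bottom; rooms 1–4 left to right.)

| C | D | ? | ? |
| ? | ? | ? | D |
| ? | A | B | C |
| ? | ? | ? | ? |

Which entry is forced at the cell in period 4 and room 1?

Period 1, room 3: period 1 has {C, D} and room 3 has {B}, leaving only A.
Period 1, room 4: period 1 has {A, C, D} and room 4 has {C, D}, leaving only B.
Period 2, room 3: period 2 has {D} and room 3 has {A, B}, leaving only C.
Period 2, room 2: period 2 has {C, D} and room 2 has {A, D}, leaving only B.
Period 2, room 1: period 2 has {B, C, D} and room 1 has {C}, leaving only A.
Period 3, room 1: period 3 has {A, B, C} and room 1 has {A, C}, leaving only D.
Period 4 already has {} and room 1 already has {A, C, D}, so period 4, room 1 must be B.

B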